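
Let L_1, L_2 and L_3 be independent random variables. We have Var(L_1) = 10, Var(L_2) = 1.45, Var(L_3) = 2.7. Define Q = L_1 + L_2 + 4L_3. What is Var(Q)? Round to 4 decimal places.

54.6500

By independence, Var(Q) = (1)²Var(L_1) + (1)²Var(L_2) + (4)²Var(L_3)
= (1)²·10 + (1)²·1.45 + (4)²·2.7 = 54.65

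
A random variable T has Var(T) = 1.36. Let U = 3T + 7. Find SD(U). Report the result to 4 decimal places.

3.4986

Var(3T + 7) = (3)²·1.36 = 12.24
SD(U) = √12.24 ≈ 3.4986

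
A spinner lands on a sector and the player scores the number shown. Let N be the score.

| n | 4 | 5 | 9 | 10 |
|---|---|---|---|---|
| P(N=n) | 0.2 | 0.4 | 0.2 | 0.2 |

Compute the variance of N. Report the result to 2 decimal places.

5.84

E[N] = (4)(0.2) + (5)(0.4) + (9)(0.2) + (10)(0.2) = 6.6
E[N²] = (4)²(0.2) + (5)²(0.4) + (9)²(0.2) + (10)²(0.2) = 49.4
Var(N) = E[N²] − (E[N])² = 49.4 − (6.6)² = 5.84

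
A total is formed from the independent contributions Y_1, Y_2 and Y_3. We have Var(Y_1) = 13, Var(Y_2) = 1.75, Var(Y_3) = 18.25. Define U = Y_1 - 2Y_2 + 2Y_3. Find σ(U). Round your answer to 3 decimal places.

By independence, Var(U) = (1)²Var(Y_1) + (-2)²Var(Y_2) + (2)²Var(Y_3)
= (1)²·13 + (-2)²·1.75 + (2)²·18.25 = 93
σ(U) = √93 ≈ 9.644

9.644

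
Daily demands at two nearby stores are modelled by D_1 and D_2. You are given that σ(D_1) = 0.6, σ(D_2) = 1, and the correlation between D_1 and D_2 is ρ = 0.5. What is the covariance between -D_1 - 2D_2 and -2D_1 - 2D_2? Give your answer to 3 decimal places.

V(D_1) = (0.6)² = 0.36;  V(D_2) = (1)² = 1
cov(D_1,D_2) = ρ·σ(D_1)·σ(D_2) = 0.5·0.6·1 = 0.3
cov(-D_1 - 2D_2, -2D_1 - 2D_2) = (-1)(-2)V(D_1) + (-2)(-2)V(D_2) + [(-1)(-2) + (-2)(-2)]cov(D_1,D_2)
= 2·0.36 + 4·1 + 6·0.3 = 6.52

6.520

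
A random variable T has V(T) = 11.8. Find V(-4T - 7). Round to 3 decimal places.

188.800

V(-4T - 7) = (-4)²·V(T) = 16·11.8 = 188.8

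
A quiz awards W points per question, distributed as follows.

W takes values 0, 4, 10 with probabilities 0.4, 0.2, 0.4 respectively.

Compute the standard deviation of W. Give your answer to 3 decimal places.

E[W] = (0)(0.4) + (4)(0.2) + (10)(0.4) = 4.8
E[W²] = (0)²(0.4) + (4)²(0.2) + (10)²(0.4) = 43.2
V(W) = E[W²] − (E[W])² = 43.2 − (4.8)² = 20.16
SD(W) = √20.16 ≈ 4.490

4.490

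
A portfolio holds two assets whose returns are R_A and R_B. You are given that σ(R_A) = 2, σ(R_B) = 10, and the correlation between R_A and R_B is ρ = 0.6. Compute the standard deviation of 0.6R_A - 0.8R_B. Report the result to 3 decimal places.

7.343

Var(R_A) = (2)² = 4;  Var(R_B) = (10)² = 100
Cov(R_A,R_B) = ρ·σ(R_A)·σ(R_B) = 0.6·2·10 = 12
Var(0.6R_A - 0.8R_B) = (0.6)²·Var(R_A) + (-0.8)²·Var(R_B) + 2·(0.6)·(-0.8)·Cov(R_A,R_B)
= 0.36·4 + 0.64·100 + -0.96·12 = 53.92
σ(0.6R_A - 0.8R_B) = √53.92 ≈ 7.343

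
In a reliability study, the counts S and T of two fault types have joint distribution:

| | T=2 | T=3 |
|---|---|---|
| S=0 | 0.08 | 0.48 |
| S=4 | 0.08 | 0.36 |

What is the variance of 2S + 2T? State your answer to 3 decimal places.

E[S] = 1.76,  E[T] = 2.84,  E[ST] = 4.96
Var(S) = 7.04 − (1.76)² = 3.9424;  Var(T) = 8.2 − (2.84)² = 0.1344
cov(S,T) = 4.96 − (1.76)(2.84) = -0.0384
Var(2S + 2T) = (2)²·3.9424 + (2)²·0.1344 + 2·(2)·(2)·-0.0384 = 16

16.000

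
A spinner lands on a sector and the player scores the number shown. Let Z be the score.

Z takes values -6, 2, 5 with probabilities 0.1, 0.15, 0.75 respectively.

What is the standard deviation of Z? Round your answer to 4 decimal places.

3.3238

E[Z] = (-6)(0.1) + (2)(0.15) + (5)(0.75) = 3.45
E[Z²] = (-6)²(0.1) + (2)²(0.15) + (5)²(0.75) = 22.95
var(Z) = E[Z²] − (E[Z])² = 22.95 − (3.45)² = 11.0475
SD(Z) = √11.0475 ≈ 3.3238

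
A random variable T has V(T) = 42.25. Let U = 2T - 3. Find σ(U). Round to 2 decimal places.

13.00

V(2T - 3) = (2)²·42.25 = 169
σ(U) = √169 ≈ 13.00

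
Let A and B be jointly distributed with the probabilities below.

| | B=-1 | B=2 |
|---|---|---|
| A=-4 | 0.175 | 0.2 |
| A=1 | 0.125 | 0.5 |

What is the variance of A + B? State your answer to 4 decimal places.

E[A] = -0.875,  E[B] = 1.1,  E[AB] = -0.025
Var(A) = 6.625 − (-0.875)² = 5.859375;  Var(B) = 3.1 − (1.1)² = 1.89
Cov(A,B) = -0.025 − (-0.875)(1.1) = 0.9375
Var(A + B) = (1)²·5.859375 + (1)²·1.89 + 2·(1)·(1)·0.9375 = 9.624375

9.6244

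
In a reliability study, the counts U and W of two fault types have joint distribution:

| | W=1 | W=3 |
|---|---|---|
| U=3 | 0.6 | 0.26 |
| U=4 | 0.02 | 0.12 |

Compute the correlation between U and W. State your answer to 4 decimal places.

E[U] = 3.14,  E[W] = 1.76
E[UW] = 5.66
Cov(U,W) = E[UW] − E[U]E[W] = 5.66 − (3.14)(1.76) = 0.1336
var(U) = 0.1204,  var(W) = 0.9424
ρ = 0.1336 / √(0.1204·0.9424) ≈ 0.3966

0.3966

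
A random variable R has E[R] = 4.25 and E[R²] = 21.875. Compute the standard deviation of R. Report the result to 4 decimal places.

V(R) = 21.875 − (4.25)² = 3.8125
SD(R) = √3.8125 ≈ 1.9526

1.9526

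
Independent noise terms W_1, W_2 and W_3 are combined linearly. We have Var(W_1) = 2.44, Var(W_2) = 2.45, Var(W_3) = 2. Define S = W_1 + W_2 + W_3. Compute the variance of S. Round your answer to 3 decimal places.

By independence, Var(S) = (1)²Var(W_1) + (1)²Var(W_2) + (1)²Var(W_3)
= (1)²·2.44 + (1)²·2.45 + (1)²·2 = 6.89

6.890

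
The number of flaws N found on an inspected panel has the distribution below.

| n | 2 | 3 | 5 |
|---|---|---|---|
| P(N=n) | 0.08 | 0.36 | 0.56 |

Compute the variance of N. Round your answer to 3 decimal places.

1.238

E[N] = (2)(0.08) + (3)(0.36) + (5)(0.56) = 4.04
E[N²] = (2)²(0.08) + (3)²(0.36) + (5)²(0.56) = 17.56
V(N) = E[N²] − (E[N])² = 17.56 − (4.04)² = 1.2384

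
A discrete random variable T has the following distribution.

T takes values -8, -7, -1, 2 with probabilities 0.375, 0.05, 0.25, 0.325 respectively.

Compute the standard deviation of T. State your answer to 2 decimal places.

E[T] = (-8)(0.375) + (-7)(0.05) + (-1)(0.25) + (2)(0.325) = -2.95
E[T²] = (-8)²(0.375) + (-7)²(0.05) + (-1)²(0.25) + (2)²(0.325) = 28
Var(T) = E[T²] − (E[T])² = 28 − (-2.95)² = 19.2975
SD(T) = √19.2975 ≈ 4.39

4.39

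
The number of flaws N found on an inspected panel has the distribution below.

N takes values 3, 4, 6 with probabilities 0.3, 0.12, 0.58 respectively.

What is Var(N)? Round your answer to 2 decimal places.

E[N] = (3)(0.3) + (4)(0.12) + (6)(0.58) = 4.86
E[N²] = (3)²(0.3) + (4)²(0.12) + (6)²(0.58) = 25.5
Var(N) = E[N²] − (E[N])² = 25.5 − (4.86)² = 1.8804

1.88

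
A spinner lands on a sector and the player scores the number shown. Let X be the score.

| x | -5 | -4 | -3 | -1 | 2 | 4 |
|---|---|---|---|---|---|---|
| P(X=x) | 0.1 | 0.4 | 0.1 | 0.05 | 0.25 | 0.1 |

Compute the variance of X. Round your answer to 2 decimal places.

10.05

E[X] = (-5)(0.1) + (-4)(0.4) + (-3)(0.1) + (-1)(0.05) + (2)(0.25) + (4)(0.1) = -1.55
E[X²] = (-5)²(0.1) + (-4)²(0.4) + (-3)²(0.1) + (-1)²(0.05) + (2)²(0.25) + (4)²(0.1) = 12.45
Var(X) = E[X²] − (E[X])² = 12.45 − (-1.55)² = 10.0475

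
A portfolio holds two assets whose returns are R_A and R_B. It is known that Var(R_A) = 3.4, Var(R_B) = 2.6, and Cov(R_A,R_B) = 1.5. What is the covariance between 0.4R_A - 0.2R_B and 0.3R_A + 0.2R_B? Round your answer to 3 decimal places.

Cov(0.4R_A - 0.2R_B, 0.3R_A + 0.2R_B) = (0.4)(0.3)Var(R_A) + (-0.2)(0.2)Var(R_B) + [(0.4)(0.2) + (-0.2)(0.3)]Cov(R_A,R_B)
= 0.12·3.4 + -0.04·2.6 + 0.02·1.5 = 0.334

0.334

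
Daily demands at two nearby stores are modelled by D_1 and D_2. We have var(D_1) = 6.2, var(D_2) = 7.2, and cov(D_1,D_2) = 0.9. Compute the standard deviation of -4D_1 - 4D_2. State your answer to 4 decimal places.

var(-4D_1 - 4D_2) = (-4)²·var(D_1) + (-4)²·var(D_2) + 2·(-4)·(-4)·cov(D_1,D_2)
= 16·6.2 + 16·7.2 + 32·0.9 = 243.2
sd(-4D_1 - 4D_2) = √243.2 ≈ 15.5949

15.5949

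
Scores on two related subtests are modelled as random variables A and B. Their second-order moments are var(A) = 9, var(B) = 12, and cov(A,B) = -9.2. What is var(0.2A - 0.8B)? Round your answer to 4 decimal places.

10.9840

var(0.2A - 0.8B) = (0.2)²·var(A) + (-0.8)²·var(B) + 2·(0.2)·(-0.8)·cov(A,B)
= 0.04·9 + 0.64·12 + -0.32·-9.2 = 10.984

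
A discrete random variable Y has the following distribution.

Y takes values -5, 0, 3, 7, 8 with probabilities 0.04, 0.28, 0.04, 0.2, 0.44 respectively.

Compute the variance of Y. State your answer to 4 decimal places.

15.8944

E[Y] = (-5)(0.04) + (0)(0.28) + (3)(0.04) + (7)(0.2) + (8)(0.44) = 4.84
E[Y²] = (-5)²(0.04) + (0)²(0.28) + (3)²(0.04) + (7)²(0.2) + (8)²(0.44) = 39.32
V(Y) = E[Y²] − (E[Y])² = 39.32 − (4.84)² = 15.8944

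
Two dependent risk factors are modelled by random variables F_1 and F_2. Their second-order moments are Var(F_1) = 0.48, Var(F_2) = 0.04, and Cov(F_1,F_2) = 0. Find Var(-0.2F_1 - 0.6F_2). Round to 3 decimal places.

0.034

Var(-0.2F_1 - 0.6F_2) = (-0.2)²·Var(F_1) + (-0.6)²·Var(F_2) + 2·(-0.2)·(-0.6)·Cov(F_1,F_2)
= 0.04·0.48 + 0.36·0.04 + 0.24·0 = 0.0336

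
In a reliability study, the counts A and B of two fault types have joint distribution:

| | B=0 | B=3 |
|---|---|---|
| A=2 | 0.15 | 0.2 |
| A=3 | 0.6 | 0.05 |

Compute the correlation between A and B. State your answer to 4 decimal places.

-0.5447

E[A] = 2.65,  E[B] = 0.75
E[AB] = 1.65
Cov(A,B) = E[AB] − E[A]E[B] = 1.65 − (2.65)(0.75) = -0.3375
Var(A) = 0.2275,  Var(B) = 1.6875
ρ = -0.3375 / √(0.2275·1.6875) ≈ -0.5447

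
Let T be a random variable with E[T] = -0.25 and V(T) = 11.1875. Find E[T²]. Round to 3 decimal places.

E[T²] = V(T) + (E[T])² = 11.1875 + (-0.25)² = 11.25

11.250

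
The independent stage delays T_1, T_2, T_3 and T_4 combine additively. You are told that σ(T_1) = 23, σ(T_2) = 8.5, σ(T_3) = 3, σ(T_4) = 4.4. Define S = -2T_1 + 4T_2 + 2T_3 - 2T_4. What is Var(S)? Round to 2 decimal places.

3385.44

Var(T_1) = 529, Var(T_2) = 72.25, Var(T_3) = 9, Var(T_4) = 19.36
By independence, Var(S) = (-2)²Var(T_1) + (4)²Var(T_2) + (2)²Var(T_3) + (-2)²Var(T_4)
= (-2)²·529 + (4)²·72.25 + (2)²·9 + (-2)²·19.36 = 3385.44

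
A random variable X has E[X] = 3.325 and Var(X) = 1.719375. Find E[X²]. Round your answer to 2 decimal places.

E[X²] = Var(X) + (E[X])² = 1.719375 + (3.325)² = 12.775

12.78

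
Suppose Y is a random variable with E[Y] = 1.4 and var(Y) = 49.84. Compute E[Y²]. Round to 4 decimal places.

51.8000

E[Y²] = var(Y) + (E[Y])² = 49.84 + (1.4)² = 51.8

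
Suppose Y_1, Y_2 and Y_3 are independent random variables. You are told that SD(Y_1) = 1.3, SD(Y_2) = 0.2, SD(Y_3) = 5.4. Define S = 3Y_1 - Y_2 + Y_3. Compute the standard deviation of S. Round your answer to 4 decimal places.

6.6641

var(Y_1) = 1.69, var(Y_2) = 0.04, var(Y_3) = 29.16
By independence, var(S) = (3)²var(Y_1) + (-1)²var(Y_2) + (1)²var(Y_3)
= (3)²·1.69 + (-1)²·0.04 + (1)²·29.16 = 44.41
SD(S) = √44.41 ≈ 6.6641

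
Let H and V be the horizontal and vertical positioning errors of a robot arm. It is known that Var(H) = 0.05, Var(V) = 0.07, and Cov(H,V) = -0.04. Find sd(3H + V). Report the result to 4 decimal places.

Var(3H + V) = (3)²·Var(H) + (1)²·Var(V) + 2·(3)·(1)·Cov(H,V)
= 9·0.05 + 1·0.07 + 6·-0.04 = 0.28
sd(3H + V) = √0.28 ≈ 0.5292

0.5292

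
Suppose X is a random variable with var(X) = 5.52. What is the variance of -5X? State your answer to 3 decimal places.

138.000

var(-5X) = (-5)²·var(X) = 25·5.52 = 138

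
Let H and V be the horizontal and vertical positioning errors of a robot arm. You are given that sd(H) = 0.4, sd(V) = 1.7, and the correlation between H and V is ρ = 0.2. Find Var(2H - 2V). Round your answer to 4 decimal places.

11.1120

Var(H) = (0.4)² = 0.16;  Var(V) = (1.7)² = 2.89
cov(H,V) = ρ·sd(H)·sd(V) = 0.2·0.4·1.7 = 0.136
Var(2H - 2V) = (2)²·Var(H) + (-2)²·Var(V) + 2·(2)·(-2)·cov(H,V)
= 4·0.16 + 4·2.89 + -8·0.136 = 11.112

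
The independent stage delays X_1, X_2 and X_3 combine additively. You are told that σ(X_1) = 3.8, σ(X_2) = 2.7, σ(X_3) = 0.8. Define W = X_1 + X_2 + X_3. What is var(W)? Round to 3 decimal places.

22.370

var(X_1) = 14.44, var(X_2) = 7.29, var(X_3) = 0.64
By independence, var(W) = (1)²var(X_1) + (1)²var(X_2) + (1)²var(X_3)
= (1)²·14.44 + (1)²·7.29 + (1)²·0.64 = 22.37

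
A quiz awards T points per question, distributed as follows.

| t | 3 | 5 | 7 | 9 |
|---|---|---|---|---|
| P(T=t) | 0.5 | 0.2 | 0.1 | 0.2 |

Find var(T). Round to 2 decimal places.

5.60

E[T] = (3)(0.5) + (5)(0.2) + (7)(0.1) + (9)(0.2) = 5
E[T²] = (3)²(0.5) + (5)²(0.2) + (7)²(0.1) + (9)²(0.2) = 30.6
var(T) = E[T²] − (E[T])² = 30.6 − (5)² = 5.6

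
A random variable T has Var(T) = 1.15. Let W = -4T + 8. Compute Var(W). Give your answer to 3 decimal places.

18.400

Var(-4T + 8) = (-4)²·Var(T) = 16·1.15 = 18.4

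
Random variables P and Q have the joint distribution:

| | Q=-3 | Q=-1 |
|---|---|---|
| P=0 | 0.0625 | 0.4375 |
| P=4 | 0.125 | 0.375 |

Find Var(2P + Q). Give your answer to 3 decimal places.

15.609

E[P] = 2,  E[Q] = -1.375,  E[PQ] = -3
Var(P) = 8 − (2)² = 4;  Var(Q) = 2.5 − (-1.375)² = 0.609375
Cov(P,Q) = -3 − (2)(-1.375) = -0.25
Var(2P + Q) = (2)²·4 + (1)²·0.609375 + 2·(2)·(1)·-0.25 = 15.609375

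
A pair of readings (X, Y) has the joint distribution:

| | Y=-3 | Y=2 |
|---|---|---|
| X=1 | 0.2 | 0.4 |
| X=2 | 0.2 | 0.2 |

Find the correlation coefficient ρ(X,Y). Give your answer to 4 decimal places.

-0.1667

E[X] = 1.4,  E[Y] = 0
E[XY] = -0.2
cov(X,Y) = E[XY] − E[X]E[Y] = -0.2 − (1.4)(0) = -0.2
V(X) = 0.24,  V(Y) = 6
ρ = -0.2 / √(0.24·6) ≈ -0.1667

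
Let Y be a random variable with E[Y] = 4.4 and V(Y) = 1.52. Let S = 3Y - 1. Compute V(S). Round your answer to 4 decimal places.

V(3Y - 1) = (3)²·V(Y) = 9·1.52 = 13.68

13.6800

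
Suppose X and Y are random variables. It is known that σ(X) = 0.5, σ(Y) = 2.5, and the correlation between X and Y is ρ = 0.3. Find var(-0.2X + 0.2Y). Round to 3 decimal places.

var(X) = (0.5)² = 0.25;  var(Y) = (2.5)² = 6.25
Cov(X,Y) = ρ·σ(X)·σ(Y) = 0.3·0.5·2.5 = 0.375
var(-0.2X + 0.2Y) = (-0.2)²·var(X) + (0.2)²·var(Y) + 2·(-0.2)·(0.2)·Cov(X,Y)
= 0.04·0.25 + 0.04·6.25 + -0.08·0.375 = 0.23

0.230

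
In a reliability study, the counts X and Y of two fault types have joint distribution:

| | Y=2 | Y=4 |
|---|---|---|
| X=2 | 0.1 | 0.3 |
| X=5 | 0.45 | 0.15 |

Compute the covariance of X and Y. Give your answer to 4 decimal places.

-0.7200

E[X] = 3.8,  E[Y] = 2.9
E[XY] = 10.3
cov(X,Y) = E[XY] − E[X]E[Y] = 10.3 − (3.8)(2.9) = -0.72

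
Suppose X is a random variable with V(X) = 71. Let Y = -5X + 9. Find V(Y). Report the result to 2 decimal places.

1775.00

V(-5X + 9) = (-5)²·V(X) = 25·71 = 1775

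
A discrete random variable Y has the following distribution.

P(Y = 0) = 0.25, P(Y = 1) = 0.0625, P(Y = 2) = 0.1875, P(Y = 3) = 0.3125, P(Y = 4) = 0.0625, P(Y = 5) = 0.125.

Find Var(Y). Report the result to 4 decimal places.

2.6875

E[Y] = (0)(0.25) + (1)(0.0625) + (2)(0.1875) + (3)(0.3125) + (4)(0.0625) + (5)(0.125) = 2.25
E[Y²] = (0)²(0.25) + (1)²(0.0625) + (2)²(0.1875) + (3)²(0.3125) + (4)²(0.0625) + (5)²(0.125) = 7.75
Var(Y) = E[Y²] − (E[Y])² = 7.75 − (2.25)² = 2.6875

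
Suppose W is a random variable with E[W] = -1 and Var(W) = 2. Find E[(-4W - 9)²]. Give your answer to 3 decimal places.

E[-4W - 9] = -4·-1 − 9 = -5
Var(-4W - 9) = (-4)²·2 = 32
E[(-4W - 9)²] = Var((-4W - 9)) + (E[(-4W - 9)])² = 32 + (-5)² = 57

57.000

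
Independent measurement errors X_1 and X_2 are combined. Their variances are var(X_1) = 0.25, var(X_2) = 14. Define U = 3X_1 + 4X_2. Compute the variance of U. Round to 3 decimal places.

226.250

By independence, var(U) = (3)²var(X_1) + (4)²var(X_2)
= (3)²·0.25 + (4)²·14 = 226.25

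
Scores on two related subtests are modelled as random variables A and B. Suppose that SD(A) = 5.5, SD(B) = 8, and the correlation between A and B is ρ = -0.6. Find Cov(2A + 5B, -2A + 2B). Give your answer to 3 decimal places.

677.400

V(A) = (5.5)² = 30.25;  V(B) = (8)² = 64
Cov(A,B) = ρ·SD(A)·SD(B) = -0.6·5.5·8 = -26.4
Cov(2A + 5B, -2A + 2B) = (2)(-2)V(A) + (5)(2)V(B) + [(2)(2) + (5)(-2)]Cov(A,B)
= -4·30.25 + 10·64 + -6·-26.4 = 677.4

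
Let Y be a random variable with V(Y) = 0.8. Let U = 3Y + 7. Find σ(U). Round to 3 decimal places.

V(3Y + 7) = (3)²·0.8 = 7.2
σ(U) = √7.2 ≈ 2.683

2.683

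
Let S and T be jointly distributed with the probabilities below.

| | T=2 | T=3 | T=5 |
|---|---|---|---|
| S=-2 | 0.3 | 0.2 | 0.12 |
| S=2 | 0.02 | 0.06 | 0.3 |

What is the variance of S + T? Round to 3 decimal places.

8.558

E[S] = -0.48,  E[T] = 3.52,  E[ST] = -0.16
V(S) = 4 − (-0.48)² = 3.7696;  V(T) = 14.12 − (3.52)² = 1.7296
Cov(S,T) = -0.16 − (-0.48)(3.52) = 1.5296
V(S + T) = (1)²·3.7696 + (1)²·1.7296 + 2·(1)·(1)·1.5296 = 8.5584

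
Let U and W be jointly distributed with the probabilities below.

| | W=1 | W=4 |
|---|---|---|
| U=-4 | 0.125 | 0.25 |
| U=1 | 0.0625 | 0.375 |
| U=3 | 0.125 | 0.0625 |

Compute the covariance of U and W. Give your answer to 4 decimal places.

E[U] = -0.5,  E[W] = 3.0625
E[UW] = -1.8125
Cov(U,W) = E[UW] − E[U]E[W] = -1.8125 − (-0.5)(3.0625) = -0.28125

-0.2813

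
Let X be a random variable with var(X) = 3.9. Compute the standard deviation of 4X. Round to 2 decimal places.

7.90

var(4X) = (4)²·3.9 = 62.4
SD(4X) = √62.4 ≈ 7.90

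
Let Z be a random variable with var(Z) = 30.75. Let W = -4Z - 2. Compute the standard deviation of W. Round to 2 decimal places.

22.18

var(-4Z - 2) = (-4)²·30.75 = 492
sd(W) = √492 ≈ 22.18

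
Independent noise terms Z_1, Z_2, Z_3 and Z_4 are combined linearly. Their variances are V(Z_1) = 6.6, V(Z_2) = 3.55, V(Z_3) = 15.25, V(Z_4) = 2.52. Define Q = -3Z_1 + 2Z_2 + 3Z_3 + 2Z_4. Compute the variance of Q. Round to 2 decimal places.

By independence, V(Q) = (-3)²V(Z_1) + (2)²V(Z_2) + (3)²V(Z_3) + (2)²V(Z_4)
= (-3)²·6.6 + (2)²·3.55 + (3)²·15.25 + (2)²·2.52 = 220.93

220.93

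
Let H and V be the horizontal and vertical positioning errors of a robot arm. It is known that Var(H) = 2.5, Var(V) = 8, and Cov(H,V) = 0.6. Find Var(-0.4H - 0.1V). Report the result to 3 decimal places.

Var(-0.4H - 0.1V) = (-0.4)²·Var(H) + (-0.1)²·Var(V) + 2·(-0.4)·(-0.1)·Cov(H,V)
= 0.16·2.5 + 0.01·8 + 0.08·0.6 = 0.528

0.528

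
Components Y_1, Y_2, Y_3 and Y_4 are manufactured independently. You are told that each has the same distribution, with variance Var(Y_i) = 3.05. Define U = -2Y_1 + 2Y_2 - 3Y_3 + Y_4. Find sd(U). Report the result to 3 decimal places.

By independence, Var(U) = (-2)²Var(Y_1) + (2)²Var(Y_2) + (-3)²Var(Y_3) + (1)²Var(Y_4)
= (-2)²·3.05 + (2)²·3.05 + (-3)²·3.05 + (1)²·3.05 = 54.9
sd(U) = √54.9 ≈ 7.409

7.409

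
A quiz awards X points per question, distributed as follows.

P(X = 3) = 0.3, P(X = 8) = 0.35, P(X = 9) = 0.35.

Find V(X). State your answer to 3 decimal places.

E[X] = (3)(0.3) + (8)(0.35) + (9)(0.35) = 6.85
E[X²] = (3)²(0.3) + (8)²(0.35) + (9)²(0.35) = 53.45
V(X) = E[X²] − (E[X])² = 53.45 − (6.85)² = 6.5275

6.528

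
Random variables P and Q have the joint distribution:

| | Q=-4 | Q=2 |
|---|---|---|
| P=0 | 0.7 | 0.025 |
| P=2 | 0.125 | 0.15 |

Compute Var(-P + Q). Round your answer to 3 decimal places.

3.550

E[P] = 0.55,  E[Q] = -2.95,  E[PQ] = -0.4
Var(P) = 1.1 − (0.55)² = 0.7975;  Var(Q) = 13.9 − (-2.95)² = 5.1975
Cov(P,Q) = -0.4 − (0.55)(-2.95) = 1.2225
Var(-P + Q) = (-1)²·0.7975 + (1)²·5.1975 + 2·(-1)·(1)·1.2225 = 3.55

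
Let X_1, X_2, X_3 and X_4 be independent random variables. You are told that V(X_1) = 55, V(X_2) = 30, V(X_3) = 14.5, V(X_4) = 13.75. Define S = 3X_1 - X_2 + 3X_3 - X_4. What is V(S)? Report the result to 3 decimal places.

669.250

By independence, V(S) = (3)²V(X_1) + (-1)²V(X_2) + (3)²V(X_3) + (-1)²V(X_4)
= (3)²·55 + (-1)²·30 + (3)²·14.5 + (-1)²·13.75 = 669.25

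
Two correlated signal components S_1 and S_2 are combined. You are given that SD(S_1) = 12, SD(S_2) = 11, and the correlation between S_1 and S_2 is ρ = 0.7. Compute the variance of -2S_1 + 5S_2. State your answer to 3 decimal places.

var(S_1) = (12)² = 144;  var(S_2) = (11)² = 121
Cov(S_1,S_2) = ρ·SD(S_1)·SD(S_2) = 0.7·12·11 = 92.4
var(-2S_1 + 5S_2) = (-2)²·var(S_1) + (5)²·var(S_2) + 2·(-2)·(5)·Cov(S_1,S_2)
= 4·144 + 25·121 + -20·92.4 = 1753

1753.000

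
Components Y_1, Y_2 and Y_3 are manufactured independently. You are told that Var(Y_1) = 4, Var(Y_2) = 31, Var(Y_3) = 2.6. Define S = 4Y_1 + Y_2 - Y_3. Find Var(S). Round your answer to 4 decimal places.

97.6000

By independence, Var(S) = (4)²Var(Y_1) + (1)²Var(Y_2) + (-1)²Var(Y_3)
= (4)²·4 + (1)²·31 + (-1)²·2.6 = 97.6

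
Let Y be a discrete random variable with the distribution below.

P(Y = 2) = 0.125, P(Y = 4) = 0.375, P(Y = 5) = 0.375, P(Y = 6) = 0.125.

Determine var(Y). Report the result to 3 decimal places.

1.234

E[Y] = (2)(0.125) + (4)(0.375) + (5)(0.375) + (6)(0.125) = 4.375
E[Y²] = (2)²(0.125) + (4)²(0.375) + (5)²(0.375) + (6)²(0.125) = 20.375
var(Y) = E[Y²] − (E[Y])² = 20.375 − (4.375)² = 1.234375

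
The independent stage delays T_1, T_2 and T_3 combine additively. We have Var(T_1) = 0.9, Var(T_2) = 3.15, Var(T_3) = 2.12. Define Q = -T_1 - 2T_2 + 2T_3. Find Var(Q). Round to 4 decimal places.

21.9800

By independence, Var(Q) = (-1)²Var(T_1) + (-2)²Var(T_2) + (2)²Var(T_3)
= (-1)²·0.9 + (-2)²·3.15 + (2)²·2.12 = 21.98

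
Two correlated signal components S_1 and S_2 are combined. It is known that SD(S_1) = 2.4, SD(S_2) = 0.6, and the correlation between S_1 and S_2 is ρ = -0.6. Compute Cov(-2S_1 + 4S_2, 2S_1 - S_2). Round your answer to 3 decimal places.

-33.120

V(S_1) = (2.4)² = 5.76;  V(S_2) = (0.6)² = 0.36
Cov(S_1,S_2) = ρ·SD(S_1)·SD(S_2) = -0.6·2.4·0.6 = -0.864
Cov(-2S_1 + 4S_2, 2S_1 - S_2) = (-2)(2)V(S_1) + (4)(-1)V(S_2) + [(-2)(-1) + (4)(2)]Cov(S_1,S_2)
= -4·5.76 + -4·0.36 + 10·-0.864 = -33.12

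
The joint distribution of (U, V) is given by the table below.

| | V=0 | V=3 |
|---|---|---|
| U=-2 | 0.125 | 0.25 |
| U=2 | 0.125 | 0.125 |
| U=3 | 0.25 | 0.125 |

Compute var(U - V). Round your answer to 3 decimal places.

9.234

E[U] = 0.875,  E[V] = 1.5,  E[UV] = 0.375
var(U) = 5.875 − (0.875)² = 5.109375;  var(V) = 4.5 − (1.5)² = 2.25
Cov(U,V) = 0.375 − (0.875)(1.5) = -0.9375
var(U - V) = (1)²·5.109375 + (-1)²·2.25 + 2·(1)·(-1)·-0.9375 = 9.234375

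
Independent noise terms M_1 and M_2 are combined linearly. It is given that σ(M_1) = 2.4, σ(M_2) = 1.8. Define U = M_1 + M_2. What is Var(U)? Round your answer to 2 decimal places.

Var(M_1) = 5.76, Var(M_2) = 3.24
By independence, Var(U) = (1)²Var(M_1) + (1)²Var(M_2)
= (1)²·5.76 + (1)²·3.24 = 9

9.00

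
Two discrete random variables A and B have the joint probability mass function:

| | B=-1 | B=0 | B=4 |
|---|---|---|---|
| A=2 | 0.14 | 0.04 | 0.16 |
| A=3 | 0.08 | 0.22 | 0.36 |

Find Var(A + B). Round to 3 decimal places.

5.570

E[A] = 2.66,  E[B] = 1.86,  E[AB] = 5.08
Var(A) = 7.3 − (2.66)² = 0.2244;  Var(B) = 8.54 − (1.86)² = 5.0804
Cov(A,B) = 5.08 − (2.66)(1.86) = 0.1324
Var(A + B) = (1)²·0.2244 + (1)²·5.0804 + 2·(1)·(1)·0.1324 = 5.5696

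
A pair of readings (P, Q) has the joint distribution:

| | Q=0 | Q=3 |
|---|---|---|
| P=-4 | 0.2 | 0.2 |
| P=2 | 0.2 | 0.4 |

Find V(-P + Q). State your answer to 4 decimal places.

E[P] = -0.4,  E[Q] = 1.8,  E[PQ] = 0
V(P) = 8.8 − (-0.4)² = 8.64;  V(Q) = 5.4 − (1.8)² = 2.16
Cov(P,Q) = 0 − (-0.4)(1.8) = 0.72
V(-P + Q) = (-1)²·8.64 + (1)²·2.16 + 2·(-1)·(1)·0.72 = 9.36

9.3600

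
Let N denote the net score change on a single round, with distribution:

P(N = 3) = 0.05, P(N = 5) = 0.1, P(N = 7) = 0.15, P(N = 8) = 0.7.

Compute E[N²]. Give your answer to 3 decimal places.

55.100

E[N²] = (3)²(0.05) + (5)²(0.1) + (7)²(0.15) + (8)²(0.7) = 55.1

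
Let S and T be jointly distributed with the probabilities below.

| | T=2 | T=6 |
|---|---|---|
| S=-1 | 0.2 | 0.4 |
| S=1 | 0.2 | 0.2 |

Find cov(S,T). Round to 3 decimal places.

-0.320

E[S] = -0.2,  E[T] = 4.4
E[ST] = -1.2
cov(S,T) = E[ST] − E[S]E[T] = -1.2 − (-0.2)(4.4) = -0.32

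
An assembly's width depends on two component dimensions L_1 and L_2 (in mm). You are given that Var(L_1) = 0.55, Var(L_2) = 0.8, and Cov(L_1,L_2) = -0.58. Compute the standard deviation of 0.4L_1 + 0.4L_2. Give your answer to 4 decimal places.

0.1744

Var(0.4L_1 + 0.4L_2) = (0.4)²·Var(L_1) + (0.4)²·Var(L_2) + 2·(0.4)·(0.4)·Cov(L_1,L_2)
= 0.16·0.55 + 0.16·0.8 + 0.32·-0.58 = 0.0304
σ(0.4L_1 + 0.4L_2) = √0.0304 ≈ 0.1744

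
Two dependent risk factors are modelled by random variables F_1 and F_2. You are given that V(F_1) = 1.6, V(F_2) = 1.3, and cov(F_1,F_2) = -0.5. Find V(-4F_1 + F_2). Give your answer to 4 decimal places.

V(-4F_1 + F_2) = (-4)²·V(F_1) + (1)²·V(F_2) + 2·(-4)·(1)·cov(F_1,F_2)
= 16·1.6 + 1·1.3 + -8·-0.5 = 30.9

30.9000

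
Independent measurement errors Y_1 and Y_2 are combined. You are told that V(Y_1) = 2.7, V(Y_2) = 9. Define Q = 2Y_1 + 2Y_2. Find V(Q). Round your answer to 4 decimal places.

By independence, V(Q) = (2)²V(Y_1) + (2)²V(Y_2)
= (2)²·2.7 + (2)²·9 = 46.8

46.8000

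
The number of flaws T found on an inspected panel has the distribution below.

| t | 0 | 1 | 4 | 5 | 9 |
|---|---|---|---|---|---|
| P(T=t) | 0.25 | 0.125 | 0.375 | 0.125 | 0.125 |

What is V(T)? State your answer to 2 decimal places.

E[T] = (0)(0.25) + (1)(0.125) + (4)(0.375) + (5)(0.125) + (9)(0.125) = 3.375
E[T²] = (0)²(0.25) + (1)²(0.125) + (4)²(0.375) + (5)²(0.125) + (9)²(0.125) = 19.375
V(T) = E[T²] − (E[T])² = 19.375 − (3.375)² = 7.984375

7.98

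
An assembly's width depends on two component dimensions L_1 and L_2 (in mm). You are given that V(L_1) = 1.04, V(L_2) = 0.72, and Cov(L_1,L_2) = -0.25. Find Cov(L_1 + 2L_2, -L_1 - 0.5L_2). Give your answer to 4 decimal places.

-1.1350

Cov(L_1 + 2L_2, -L_1 - 0.5L_2) = (1)(-1)V(L_1) + (2)(-0.5)V(L_2) + [(1)(-0.5) + (2)(-1)]Cov(L_1,L_2)
= -1·1.04 + -1·0.72 + -2.5·-0.25 = -1.135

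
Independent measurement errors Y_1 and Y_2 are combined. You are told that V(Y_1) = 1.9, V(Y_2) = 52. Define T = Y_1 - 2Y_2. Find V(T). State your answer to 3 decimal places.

209.900

By independence, V(T) = (1)²V(Y_1) + (-2)²V(Y_2)
= (1)²·1.9 + (-2)²·52 = 209.9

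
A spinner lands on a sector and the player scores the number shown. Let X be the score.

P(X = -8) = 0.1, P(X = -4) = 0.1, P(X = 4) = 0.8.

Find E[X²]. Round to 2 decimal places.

E[X²] = (-8)²(0.1) + (-4)²(0.1) + (4)²(0.8) = 20.8

20.80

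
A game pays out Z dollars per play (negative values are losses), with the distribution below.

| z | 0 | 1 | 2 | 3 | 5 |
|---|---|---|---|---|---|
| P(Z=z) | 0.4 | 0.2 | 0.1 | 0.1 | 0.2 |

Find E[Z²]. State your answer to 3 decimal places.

E[Z²] = (0)²(0.4) + (1)²(0.2) + (2)²(0.1) + (3)²(0.1) + (5)²(0.2) = 6.5

6.500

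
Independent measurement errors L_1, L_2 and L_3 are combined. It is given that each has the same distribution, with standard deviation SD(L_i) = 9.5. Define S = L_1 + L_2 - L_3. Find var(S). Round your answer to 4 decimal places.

270.7500

var(L_i) = (9.5)² = 90.25
By independence, var(S) = (1)²var(L_1) + (1)²var(L_2) + (-1)²var(L_3)
= (1)²·90.25 + (1)²·90.25 + (-1)²·90.25 = 270.75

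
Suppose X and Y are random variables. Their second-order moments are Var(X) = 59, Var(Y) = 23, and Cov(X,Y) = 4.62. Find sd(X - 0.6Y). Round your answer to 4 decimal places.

7.8572

Var(X - 0.6Y) = (1)²·Var(X) + (-0.6)²·Var(Y) + 2·(1)·(-0.6)·Cov(X,Y)
= 1·59 + 0.36·23 + -1.2·4.62 = 61.736
sd(X - 0.6Y) = √61.736 ≈ 7.8572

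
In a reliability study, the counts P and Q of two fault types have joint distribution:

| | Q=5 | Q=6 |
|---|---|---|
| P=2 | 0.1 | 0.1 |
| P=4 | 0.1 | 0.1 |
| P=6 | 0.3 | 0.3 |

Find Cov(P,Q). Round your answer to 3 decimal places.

0.000

E[P] = 4.8,  E[Q] = 5.5
E[PQ] = 26.4
Cov(P,Q) = E[PQ] − E[P]E[Q] = 26.4 − (4.8)(5.5) = 0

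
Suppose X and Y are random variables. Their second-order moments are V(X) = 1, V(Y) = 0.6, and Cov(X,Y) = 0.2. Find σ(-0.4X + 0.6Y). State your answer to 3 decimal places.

0.529

V(-0.4X + 0.6Y) = (-0.4)²·V(X) + (0.6)²·V(Y) + 2·(-0.4)·(0.6)·Cov(X,Y)
= 0.16·1 + 0.36·0.6 + -0.48·0.2 = 0.28
σ(-0.4X + 0.6Y) = √0.28 ≈ 0.529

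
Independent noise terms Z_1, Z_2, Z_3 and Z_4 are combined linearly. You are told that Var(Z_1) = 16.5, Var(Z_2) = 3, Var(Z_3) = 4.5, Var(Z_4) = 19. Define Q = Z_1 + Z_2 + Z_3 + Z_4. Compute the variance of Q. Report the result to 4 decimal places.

43.0000

By independence, Var(Q) = (1)²Var(Z_1) + (1)²Var(Z_2) + (1)²Var(Z_3) + (1)²Var(Z_4)
= (1)²·16.5 + (1)²·3 + (1)²·4.5 + (1)²·19 = 43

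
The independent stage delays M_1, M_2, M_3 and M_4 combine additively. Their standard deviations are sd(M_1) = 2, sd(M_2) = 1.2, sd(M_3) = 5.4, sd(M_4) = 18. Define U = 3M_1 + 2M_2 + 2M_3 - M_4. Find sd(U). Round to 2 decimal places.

Var(M_1) = 4, Var(M_2) = 1.44, Var(M_3) = 29.16, Var(M_4) = 324
By independence, Var(U) = (3)²Var(M_1) + (2)²Var(M_2) + (2)²Var(M_3) + (-1)²Var(M_4)
= (3)²·4 + (2)²·1.44 + (2)²·29.16 + (-1)²·324 = 482.4
sd(U) = √482.4 ≈ 21.96

21.96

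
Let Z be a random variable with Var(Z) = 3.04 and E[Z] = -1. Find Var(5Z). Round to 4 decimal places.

Var(5Z) = (5)²·Var(Z) = 25·3.04 = 76

76.0000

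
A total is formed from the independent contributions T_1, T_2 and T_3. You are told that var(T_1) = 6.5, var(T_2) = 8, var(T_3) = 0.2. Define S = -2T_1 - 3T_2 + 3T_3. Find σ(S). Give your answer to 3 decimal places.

By independence, var(S) = (-2)²var(T_1) + (-3)²var(T_2) + (3)²var(T_3)
= (-2)²·6.5 + (-3)²·8 + (3)²·0.2 = 99.8
σ(S) = √99.8 ≈ 9.990

9.990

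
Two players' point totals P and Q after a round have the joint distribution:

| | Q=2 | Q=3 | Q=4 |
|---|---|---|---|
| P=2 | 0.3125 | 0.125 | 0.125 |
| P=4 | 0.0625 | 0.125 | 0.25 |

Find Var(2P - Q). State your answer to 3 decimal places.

3.188

E[P] = 2.875,  E[Q] = 3,  E[PQ] = 9
Var(P) = 9.25 − (2.875)² = 0.984375;  Var(Q) = 9.75 − (3)² = 0.75
Cov(P,Q) = 9 − (2.875)(3) = 0.375
Var(2P - Q) = (2)²·0.984375 + (-1)²·0.75 + 2·(2)·(-1)·0.375 = 3.1875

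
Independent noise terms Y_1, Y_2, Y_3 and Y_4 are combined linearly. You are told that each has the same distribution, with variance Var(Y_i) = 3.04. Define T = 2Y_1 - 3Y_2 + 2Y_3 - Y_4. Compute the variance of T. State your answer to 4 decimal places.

54.7200

By independence, Var(T) = (2)²Var(Y_1) + (-3)²Var(Y_2) + (2)²Var(Y_3) + (-1)²Var(Y_4)
= (2)²·3.04 + (-3)²·3.04 + (2)²·3.04 + (-1)²·3.04 = 54.72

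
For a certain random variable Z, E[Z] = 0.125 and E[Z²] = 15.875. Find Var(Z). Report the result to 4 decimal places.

15.8594

Var(Z) = 15.875 − (0.125)² = 15.859375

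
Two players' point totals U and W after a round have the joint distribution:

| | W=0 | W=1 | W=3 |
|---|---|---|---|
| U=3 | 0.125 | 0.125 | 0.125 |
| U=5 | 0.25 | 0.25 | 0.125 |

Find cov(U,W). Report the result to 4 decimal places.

-0.1563

E[U] = 4.25,  E[W] = 1.125
E[UW] = 4.625
cov(U,W) = E[UW] − E[U]E[W] = 4.625 − (4.25)(1.125) = -0.15625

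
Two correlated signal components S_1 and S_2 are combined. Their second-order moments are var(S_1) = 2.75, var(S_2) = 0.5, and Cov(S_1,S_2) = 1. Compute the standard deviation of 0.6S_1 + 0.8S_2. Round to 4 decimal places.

var(0.6S_1 + 0.8S_2) = (0.6)²·var(S_1) + (0.8)²·var(S_2) + 2·(0.6)·(0.8)·Cov(S_1,S_2)
= 0.36·2.75 + 0.64·0.5 + 0.96·1 = 2.27
σ(0.6S_1 + 0.8S_2) = √2.27 ≈ 1.5067

1.5067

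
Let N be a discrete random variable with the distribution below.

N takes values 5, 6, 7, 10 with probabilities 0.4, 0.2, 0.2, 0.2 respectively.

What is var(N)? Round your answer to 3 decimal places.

3.440

E[N] = (5)(0.4) + (6)(0.2) + (7)(0.2) + (10)(0.2) = 6.6
E[N²] = (5)²(0.4) + (6)²(0.2) + (7)²(0.2) + (10)²(0.2) = 47
var(N) = E[N²] − (E[N])² = 47 − (6.6)² = 3.44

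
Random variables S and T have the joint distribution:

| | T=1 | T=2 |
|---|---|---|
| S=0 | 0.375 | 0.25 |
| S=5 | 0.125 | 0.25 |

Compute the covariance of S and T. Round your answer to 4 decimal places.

0.3125

E[S] = 1.875,  E[T] = 1.5
E[ST] = 3.125
Cov(S,T) = E[ST] − E[S]E[T] = 3.125 − (1.875)(1.5) = 0.3125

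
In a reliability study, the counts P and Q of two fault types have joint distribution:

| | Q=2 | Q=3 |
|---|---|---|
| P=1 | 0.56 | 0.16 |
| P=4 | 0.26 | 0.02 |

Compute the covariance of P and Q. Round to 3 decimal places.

E[P] = 1.84,  E[Q] = 2.18
E[PQ] = 3.92
Cov(P,Q) = E[PQ] − E[P]E[Q] = 3.92 − (1.84)(2.18) = -0.0912

-0.091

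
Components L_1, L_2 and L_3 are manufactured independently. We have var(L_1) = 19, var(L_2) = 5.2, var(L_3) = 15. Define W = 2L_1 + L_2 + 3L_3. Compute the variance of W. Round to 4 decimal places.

216.2000

By independence, var(W) = (2)²var(L_1) + (1)²var(L_2) + (3)²var(L_3)
= (2)²·19 + (1)²·5.2 + (3)²·15 = 216.2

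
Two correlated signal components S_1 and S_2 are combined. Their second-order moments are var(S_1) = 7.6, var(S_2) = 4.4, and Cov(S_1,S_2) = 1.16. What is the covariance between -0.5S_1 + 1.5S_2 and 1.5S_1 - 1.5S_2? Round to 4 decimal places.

Cov(-0.5S_1 + 1.5S_2, 1.5S_1 - 1.5S_2) = (-0.5)(1.5)var(S_1) + (1.5)(-1.5)var(S_2) + [(-0.5)(-1.5) + (1.5)(1.5)]Cov(S_1,S_2)
= -0.75·7.6 + -2.25·4.4 + 3·1.16 = -12.12

-12.1200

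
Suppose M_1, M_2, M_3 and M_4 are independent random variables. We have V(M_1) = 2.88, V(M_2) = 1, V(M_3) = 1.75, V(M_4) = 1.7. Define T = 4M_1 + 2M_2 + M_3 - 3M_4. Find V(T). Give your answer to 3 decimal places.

By independence, V(T) = (4)²V(M_1) + (2)²V(M_2) + (1)²V(M_3) + (-3)²V(M_4)
= (4)²·2.88 + (2)²·1 + (1)²·1.75 + (-3)²·1.7 = 67.13

67.130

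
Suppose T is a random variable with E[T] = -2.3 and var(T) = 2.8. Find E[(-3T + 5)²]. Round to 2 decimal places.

166.81

E[-3T + 5] = -3·-2.3 + 5 = 11.9
var(-3T + 5) = (-3)²·2.8 = 25.2
E[(-3T + 5)²] = var((-3T + 5)) + (E[(-3T + 5)])² = 25.2 + (11.9)² = 166.81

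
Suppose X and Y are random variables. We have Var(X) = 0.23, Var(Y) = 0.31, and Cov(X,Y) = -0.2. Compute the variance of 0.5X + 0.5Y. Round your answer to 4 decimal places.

0.0350

Var(0.5X + 0.5Y) = (0.5)²·Var(X) + (0.5)²·Var(Y) + 2·(0.5)·(0.5)·Cov(X,Y)
= 0.25·0.23 + 0.25·0.31 + 0.5·-0.2 = 0.035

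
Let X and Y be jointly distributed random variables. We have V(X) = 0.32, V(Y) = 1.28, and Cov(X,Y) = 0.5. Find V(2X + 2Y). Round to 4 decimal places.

V(2X + 2Y) = (2)²·V(X) + (2)²·V(Y) + 2·(2)·(2)·Cov(X,Y)
= 4·0.32 + 4·1.28 + 8·0.5 = 10.4

10.4000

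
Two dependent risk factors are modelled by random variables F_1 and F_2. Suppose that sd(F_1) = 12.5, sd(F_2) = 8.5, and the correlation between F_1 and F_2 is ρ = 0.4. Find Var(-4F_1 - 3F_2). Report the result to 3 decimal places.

Var(F_1) = (12.5)² = 156.25;  Var(F_2) = (8.5)² = 72.25
Cov(F_1,F_2) = ρ·sd(F_1)·sd(F_2) = 0.4·12.5·8.5 = 42.5
Var(-4F_1 - 3F_2) = (-4)²·Var(F_1) + (-3)²·Var(F_2) + 2·(-4)·(-3)·Cov(F_1,F_2)
= 16·156.25 + 9·72.25 + 24·42.5 = 4170.25

4170.250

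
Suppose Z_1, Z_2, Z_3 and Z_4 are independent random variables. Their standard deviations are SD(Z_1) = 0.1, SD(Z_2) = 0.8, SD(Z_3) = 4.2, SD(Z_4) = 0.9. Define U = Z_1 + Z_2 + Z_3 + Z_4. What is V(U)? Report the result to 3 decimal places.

19.100

V(Z_1) = 0.01, V(Z_2) = 0.64, V(Z_3) = 17.64, V(Z_4) = 0.81
By independence, V(U) = (1)²V(Z_1) + (1)²V(Z_2) + (1)²V(Z_3) + (1)²V(Z_4)
= (1)²·0.01 + (1)²·0.64 + (1)²·17.64 + (1)²·0.81 = 19.1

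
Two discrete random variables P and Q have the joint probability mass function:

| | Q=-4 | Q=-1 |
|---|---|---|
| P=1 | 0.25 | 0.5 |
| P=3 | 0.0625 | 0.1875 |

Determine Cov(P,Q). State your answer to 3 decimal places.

E[P] = 1.5,  E[Q] = -1.9375
E[PQ] = -2.8125
Cov(P,Q) = E[PQ] − E[P]E[Q] = -2.8125 − (1.5)(-1.9375) = 0.09375

0.094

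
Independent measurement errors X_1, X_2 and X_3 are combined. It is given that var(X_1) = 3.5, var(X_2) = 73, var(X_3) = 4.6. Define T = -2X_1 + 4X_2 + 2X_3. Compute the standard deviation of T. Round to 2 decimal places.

34.65

By independence, var(T) = (-2)²var(X_1) + (4)²var(X_2) + (2)²var(X_3)
= (-2)²·3.5 + (4)²·73 + (2)²·4.6 = 1200.4
SD(T) = √1200.4 ≈ 34.65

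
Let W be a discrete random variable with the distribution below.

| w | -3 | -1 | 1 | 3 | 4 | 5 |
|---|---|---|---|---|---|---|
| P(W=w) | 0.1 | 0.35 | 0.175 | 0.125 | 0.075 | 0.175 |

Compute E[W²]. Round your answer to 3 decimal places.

E[W²] = (-3)²(0.1) + (-1)²(0.35) + (1)²(0.175) + (3)²(0.125) + (4)²(0.075) + (5)²(0.175) = 8.125

8.125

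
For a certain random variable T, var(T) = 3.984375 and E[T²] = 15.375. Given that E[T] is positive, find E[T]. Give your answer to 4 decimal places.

3.3750

(E[T])² = E[T²] − var(T) = 15.375 − 3.984375 = 11.390625
E[T] = √11.390625 = 3.375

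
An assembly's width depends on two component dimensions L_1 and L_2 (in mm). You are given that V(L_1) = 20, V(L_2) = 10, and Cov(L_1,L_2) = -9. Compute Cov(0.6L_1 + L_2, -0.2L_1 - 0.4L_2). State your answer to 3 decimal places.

Cov(0.6L_1 + L_2, -0.2L_1 - 0.4L_2) = (0.6)(-0.2)V(L_1) + (1)(-0.4)V(L_2) + [(0.6)(-0.4) + (1)(-0.2)]Cov(L_1,L_2)
= -0.12·20 + -0.4·10 + -0.44·-9 = -2.44

-2.440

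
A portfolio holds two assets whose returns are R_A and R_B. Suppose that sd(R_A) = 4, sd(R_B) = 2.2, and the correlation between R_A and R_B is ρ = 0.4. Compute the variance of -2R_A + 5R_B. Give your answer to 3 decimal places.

114.600

V(R_A) = (4)² = 16;  V(R_B) = (2.2)² = 4.84
Cov(R_A,R_B) = ρ·sd(R_A)·sd(R_B) = 0.4·4·2.2 = 3.52
V(-2R_A + 5R_B) = (-2)²·V(R_A) + (5)²·V(R_B) + 2·(-2)·(5)·Cov(R_A,R_B)
= 4·16 + 25·4.84 + -20·3.52 = 114.6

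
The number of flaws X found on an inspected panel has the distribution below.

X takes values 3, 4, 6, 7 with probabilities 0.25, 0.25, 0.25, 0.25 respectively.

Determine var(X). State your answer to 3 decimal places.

2.500

E[X] = (3)(0.25) + (4)(0.25) + (6)(0.25) + (7)(0.25) = 5
E[X²] = (3)²(0.25) + (4)²(0.25) + (6)²(0.25) + (7)²(0.25) = 27.5
var(X) = E[X²] − (E[X])² = 27.5 − (5)² = 2.5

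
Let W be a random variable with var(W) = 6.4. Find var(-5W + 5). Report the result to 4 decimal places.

160.0000

var(-5W + 5) = (-5)²·var(W) = 25·6.4 = 160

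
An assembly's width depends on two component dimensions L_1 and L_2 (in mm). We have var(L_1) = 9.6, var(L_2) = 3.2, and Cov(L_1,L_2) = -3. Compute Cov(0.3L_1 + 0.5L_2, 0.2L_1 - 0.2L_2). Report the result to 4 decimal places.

Cov(0.3L_1 + 0.5L_2, 0.2L_1 - 0.2L_2) = (0.3)(0.2)var(L_1) + (0.5)(-0.2)var(L_2) + [(0.3)(-0.2) + (0.5)(0.2)]Cov(L_1,L_2)
= 0.06·9.6 + -0.1·3.2 + 0.04·-3 = 0.136

0.1360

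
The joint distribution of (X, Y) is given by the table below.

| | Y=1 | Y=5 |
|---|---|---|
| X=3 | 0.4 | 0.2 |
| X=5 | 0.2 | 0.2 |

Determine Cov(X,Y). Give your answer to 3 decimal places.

E[X] = 3.8,  E[Y] = 2.6
E[XY] = 10.2
Cov(X,Y) = E[XY] − E[X]E[Y] = 10.2 − (3.8)(2.6) = 0.32

0.320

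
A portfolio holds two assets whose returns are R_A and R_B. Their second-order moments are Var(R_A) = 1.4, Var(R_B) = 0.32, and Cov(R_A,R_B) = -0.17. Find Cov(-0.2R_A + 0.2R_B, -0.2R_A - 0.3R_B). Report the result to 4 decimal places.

0.0334

Cov(-0.2R_A + 0.2R_B, -0.2R_A - 0.3R_B) = (-0.2)(-0.2)Var(R_A) + (0.2)(-0.3)Var(R_B) + [(-0.2)(-0.3) + (0.2)(-0.2)]Cov(R_A,R_B)
= 0.04·1.4 + -0.06·0.32 + 0.02·-0.17 = 0.0334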